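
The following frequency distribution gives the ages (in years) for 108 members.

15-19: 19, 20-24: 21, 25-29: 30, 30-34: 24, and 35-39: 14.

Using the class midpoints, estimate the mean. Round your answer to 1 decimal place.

Midpoints: 17, 22, 27, 32, 37
Σfm = 19×17 + 21×22 + 30×27 + 24×32 + 14×37 = 2881
n = Σf = 108
Mean = 2881 / 108 = 26.6759

26.7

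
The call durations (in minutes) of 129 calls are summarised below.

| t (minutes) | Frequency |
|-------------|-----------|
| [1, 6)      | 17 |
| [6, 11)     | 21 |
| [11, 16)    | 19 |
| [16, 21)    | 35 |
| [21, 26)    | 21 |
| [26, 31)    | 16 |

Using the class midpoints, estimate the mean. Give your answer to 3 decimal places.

Midpoints: 3.5, 8.5, 13.5, 18.5, 23.5, 28.5
Σfm = 17×3.5 + 21×8.5 + 19×13.5 + 35×18.5 + 21×23.5 + 16×28.5 = 2091.5
n = Σf = 129
Mean = 2091.5 / 129 = 16.2132

16.213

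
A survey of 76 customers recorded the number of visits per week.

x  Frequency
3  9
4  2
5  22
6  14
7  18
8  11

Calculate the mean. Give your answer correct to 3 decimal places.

5.829

Values: 3, 4, 5, 6, 7, 8
Σfx = 9×3 + 2×4 + 22×5 + 14×6 + 18×7 + 11×8 = 443
n = Σf = 76
Mean = 443 / 76 = 5.8289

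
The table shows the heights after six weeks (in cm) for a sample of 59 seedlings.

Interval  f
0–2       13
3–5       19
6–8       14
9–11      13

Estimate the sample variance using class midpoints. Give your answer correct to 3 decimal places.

Midpoints: 1, 4, 7, 10
n = 59, Σfm = 317, mean = 5.3729
Σfm² = 2303
Σf(m − x̄)² = Σfm² − (Σfm)²/n = 2303 − 317²/59 = 599.7966
Sample variance = 599.7966 / 58 = 10.3413

10.341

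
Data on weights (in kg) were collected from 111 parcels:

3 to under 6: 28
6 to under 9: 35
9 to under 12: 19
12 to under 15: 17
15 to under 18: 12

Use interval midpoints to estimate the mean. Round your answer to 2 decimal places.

9.15

Midpoints: 4.5, 7.5, 10.5, 13.5, 16.5
Σfm = 28×4.5 + 35×7.5 + 19×10.5 + 17×13.5 + 12×16.5 = 1015.5
n = Σf = 111
Mean = 1015.5 / 111 = 9.1486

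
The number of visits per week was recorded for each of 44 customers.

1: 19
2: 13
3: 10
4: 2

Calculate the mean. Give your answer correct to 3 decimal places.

1.886

Values: 1, 2, 3, 4
Σfx = 19×1 + 13×2 + 10×3 + 2×4 = 83
n = Σf = 44
Mean = 83 / 44 = 1.8864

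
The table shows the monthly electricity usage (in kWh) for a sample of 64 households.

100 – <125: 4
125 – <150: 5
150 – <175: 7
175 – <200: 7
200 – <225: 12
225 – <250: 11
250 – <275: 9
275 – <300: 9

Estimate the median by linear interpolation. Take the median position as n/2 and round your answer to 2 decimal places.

Cumulative frequencies: 4, 9, 16, 23, 35, 46, 55, 64
n = 64; position = n/2 = 32.
This falls in the class 200 – <225: L = 200, F = 23, f = 12, h = 25.
Median ≈ 200 + ((32 − 23) / 12) × 25 = 218.7500

218.75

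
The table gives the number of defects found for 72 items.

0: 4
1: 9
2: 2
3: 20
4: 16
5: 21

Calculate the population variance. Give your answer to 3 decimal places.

Values: 0, 1, 2, 3, 4, 5
n = 72, Σfx = 242, mean = 3.3611
Σfx² = 978
Σf(x − x̄)² = Σfx² − (Σfx)²/n = 978 − 242²/72 = 164.6111
Population variance = 164.6111 / 72 = 2.2863

2.286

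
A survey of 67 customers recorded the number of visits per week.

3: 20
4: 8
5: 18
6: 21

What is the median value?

5

Cumulative frequencies: 20, 28, 46, 67
n = 67, so the median is the value in position (n+1)/2 = 34.
Position 34 falls at value 5.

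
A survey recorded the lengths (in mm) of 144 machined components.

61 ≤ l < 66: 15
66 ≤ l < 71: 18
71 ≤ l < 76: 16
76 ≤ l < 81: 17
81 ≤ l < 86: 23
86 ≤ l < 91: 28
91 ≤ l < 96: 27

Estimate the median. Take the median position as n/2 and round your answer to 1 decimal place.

82.3

Cumulative frequencies: 15, 33, 49, 66, 89, 117, 144
n = 144; position = n/2 = 72.
This falls in the class 81 ≤ l < 86: L = 81, F = 66, f = 23, h = 5.
Median ≈ 81 + ((72 − 66) / 23) × 5 = 82.3043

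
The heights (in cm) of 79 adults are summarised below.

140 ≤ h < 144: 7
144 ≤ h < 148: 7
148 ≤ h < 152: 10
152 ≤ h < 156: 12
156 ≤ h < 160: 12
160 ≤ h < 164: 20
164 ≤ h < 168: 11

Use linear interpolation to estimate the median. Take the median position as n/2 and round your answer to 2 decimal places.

Cumulative frequencies: 7, 14, 24, 36, 48, 68, 79
n = 79; position = n/2 = 39.5.
This falls in the class 156 ≤ h < 160: L = 156, F = 36, f = 12, h = 4.
Median ≈ 156 + ((39.5 − 36) / 12) × 4 = 157.1667

157.17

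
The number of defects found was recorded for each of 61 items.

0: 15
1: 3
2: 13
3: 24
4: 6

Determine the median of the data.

Cumulative frequencies: 15, 18, 31, 55, 61
n = 61, so the median is the value in position (n+1)/2 = 31.
Position 31 falls at value 2.

2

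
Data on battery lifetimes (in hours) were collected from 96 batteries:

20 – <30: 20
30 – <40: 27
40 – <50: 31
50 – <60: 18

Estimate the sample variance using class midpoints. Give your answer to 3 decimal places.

105.252

Midpoints: 25, 35, 45, 55
n = 96, Σfm = 3830, mean = 39.8958
Σfm² = 162800
Σf(m − x̄)² = Σfm² − (Σfm)²/n = 162800 − 3830²/96 = 9998.9583
Sample variance = 9998.9583 / 95 = 105.2522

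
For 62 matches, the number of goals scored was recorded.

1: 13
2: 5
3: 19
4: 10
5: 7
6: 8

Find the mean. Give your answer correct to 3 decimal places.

3.274

Values: 1, 2, 3, 4, 5, 6
Σfx = 13×1 + 5×2 + 19×3 + 10×4 + 7×5 + 8×6 = 203
n = Σf = 62
Mean = 203 / 62 = 3.2742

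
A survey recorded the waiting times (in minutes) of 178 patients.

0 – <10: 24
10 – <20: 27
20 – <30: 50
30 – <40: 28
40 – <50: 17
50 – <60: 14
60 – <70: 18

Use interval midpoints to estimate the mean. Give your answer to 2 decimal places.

30.67

Midpoints: 5, 15, 25, 35, 45, 55, 65
Σfm = 24×5 + 27×15 + 50×25 + 28×35 + 17×45 + 14×55 + 18×65 = 5460
n = Σf = 178
Mean = 5460 / 178 = 30.6742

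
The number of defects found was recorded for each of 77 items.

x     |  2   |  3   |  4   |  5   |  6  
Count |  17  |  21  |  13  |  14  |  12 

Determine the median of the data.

4

Cumulative frequencies: 17, 38, 51, 65, 77
n = 77, so the median is the value in position (n+1)/2 = 39.
Position 39 falls at value 4.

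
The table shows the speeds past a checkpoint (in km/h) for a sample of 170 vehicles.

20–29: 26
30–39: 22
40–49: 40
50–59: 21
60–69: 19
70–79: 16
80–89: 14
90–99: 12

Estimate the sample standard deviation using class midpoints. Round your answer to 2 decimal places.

21.21

Midpoints: 24.5, 34.5, 44.5, 54.5, 64.5, 74.5, 84.5, 94.5
n = 170, Σfm = 9055, mean = 53.2647
Σfm² = 558352.5
Σf(m − x̄)² = Σfm² − (Σfm)²/n = 558352.5 − 9055²/170 = 76040.5882
Sample variance = 76040.5882 / 169 = 449.9443
Standard deviation = √449.9443 = 21.2119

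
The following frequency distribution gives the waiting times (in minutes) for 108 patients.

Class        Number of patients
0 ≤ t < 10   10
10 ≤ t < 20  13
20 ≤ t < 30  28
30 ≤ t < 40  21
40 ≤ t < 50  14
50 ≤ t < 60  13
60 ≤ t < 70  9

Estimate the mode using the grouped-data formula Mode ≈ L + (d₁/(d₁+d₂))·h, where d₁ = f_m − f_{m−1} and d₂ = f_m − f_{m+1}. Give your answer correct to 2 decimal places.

Modal class: 20 ≤ t < 30 (highest frequency 28).
d₁ = 28 − 13 = 15, d₂ = 28 − 21 = 7
Mode ≈ 20 + (15/(15+7)) × 10 = 20 + 6.8182 = 26.8182

26.82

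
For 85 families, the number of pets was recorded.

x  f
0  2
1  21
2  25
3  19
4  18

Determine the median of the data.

2

Cumulative frequencies: 2, 23, 48, 67, 85
n = 85, so the median is the value in position (n+1)/2 = 43.
Position 43 falls at value 2.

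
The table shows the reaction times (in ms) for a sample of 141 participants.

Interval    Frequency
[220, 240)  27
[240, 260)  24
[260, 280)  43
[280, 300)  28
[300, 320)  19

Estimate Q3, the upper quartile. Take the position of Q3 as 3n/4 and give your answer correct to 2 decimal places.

Cumulative frequencies: 27, 51, 94, 122, 141
n = 141; position = 3n/4 = 105.75.
This falls in the class [280, 300): L = 280, F = 94, f = 28, h = 20.
Upper quartile ≈ 280 + ((105.75 − 94) / 28) × 20 = 288.3929

288.39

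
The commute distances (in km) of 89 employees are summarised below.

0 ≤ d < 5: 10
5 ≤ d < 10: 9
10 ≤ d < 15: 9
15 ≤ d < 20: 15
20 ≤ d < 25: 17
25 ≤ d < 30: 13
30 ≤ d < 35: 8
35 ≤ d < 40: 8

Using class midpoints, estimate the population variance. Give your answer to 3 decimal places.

Midpoints: 2.5, 7.5, 12.5, 17.5, 22.5, 27.5, 32.5, 37.5
n = 89, Σfm = 1767.5, mean = 19.8596
Σfm² = 44706.25
Σf(m − x̄)² = Σfm² − (Σfm)²/n = 44706.25 − 1767.5²/89 = 9604.4944
Population variance = 9604.4944 / 89 = 107.9157

107.916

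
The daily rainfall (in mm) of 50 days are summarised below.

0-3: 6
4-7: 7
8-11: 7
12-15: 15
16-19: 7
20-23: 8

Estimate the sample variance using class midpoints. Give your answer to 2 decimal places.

40.12

Midpoints: 1.5, 5.5, 9.5, 13.5, 17.5, 21.5
n = 50, Σfm = 611, mean = 12.2200
Σfm² = 9432.5
Σf(m − x̄)² = Σfm² − (Σfm)²/n = 9432.5 − 611²/50 = 1966.0800
Sample variance = 1966.0800 / 49 = 40.1241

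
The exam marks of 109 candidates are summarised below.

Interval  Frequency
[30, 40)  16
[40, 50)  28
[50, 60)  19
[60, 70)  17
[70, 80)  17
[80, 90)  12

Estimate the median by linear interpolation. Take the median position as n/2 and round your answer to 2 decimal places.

Cumulative frequencies: 16, 44, 63, 80, 97, 109
n = 109; position = n/2 = 54.5.
This falls in the class [50, 60): L = 50, F = 44, f = 19, h = 10.
Median ≈ 50 + ((54.5 − 44) / 19) × 10 = 55.5263

55.53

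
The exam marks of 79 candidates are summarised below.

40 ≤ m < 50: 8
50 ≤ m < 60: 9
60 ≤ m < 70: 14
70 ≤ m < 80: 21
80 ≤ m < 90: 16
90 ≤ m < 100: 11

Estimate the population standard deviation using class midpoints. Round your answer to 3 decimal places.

Midpoints: 45, 55, 65, 75, 85, 95
n = 79, Σfm = 5745, mean = 72.7215
Σfm² = 435575
Σf(m − x̄)² = Σfm² − (Σfm)²/n = 435575 − 5745²/79 = 17789.8734
Population variance = 17789.8734 / 79 = 225.1883
Standard deviation = √225.1883 = 15.0063

15.006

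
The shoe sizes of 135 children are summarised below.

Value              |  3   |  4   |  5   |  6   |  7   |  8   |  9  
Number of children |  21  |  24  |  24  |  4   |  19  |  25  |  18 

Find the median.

5

Cumulative frequencies: 21, 45, 69, 73, 92, 117, 135
n = 135, so the median is the value in position (n+1)/2 = 68.
Position 68 falls at value 5.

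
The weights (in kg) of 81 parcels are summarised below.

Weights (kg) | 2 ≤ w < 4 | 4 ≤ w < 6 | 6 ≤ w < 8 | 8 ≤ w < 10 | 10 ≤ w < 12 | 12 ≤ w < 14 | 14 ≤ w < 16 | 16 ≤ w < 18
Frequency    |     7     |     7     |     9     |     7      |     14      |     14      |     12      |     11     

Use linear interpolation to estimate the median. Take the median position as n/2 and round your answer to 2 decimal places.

Cumulative frequencies: 7, 14, 23, 30, 44, 58, 70, 81
n = 81; position = n/2 = 40.5.
This falls in the class 10 ≤ w < 12: L = 10, F = 30, f = 14, h = 2.
Median ≈ 10 + ((40.5 − 30) / 14) × 2 = 11.5000

11.50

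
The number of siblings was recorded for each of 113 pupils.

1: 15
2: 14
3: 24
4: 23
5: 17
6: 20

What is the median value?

4

Cumulative frequencies: 15, 29, 53, 76, 93, 113
n = 113, so the median is the value in position (n+1)/2 = 57.
Position 57 falls at value 4.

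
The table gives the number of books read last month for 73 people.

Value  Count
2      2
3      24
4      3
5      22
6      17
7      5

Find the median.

Cumulative frequencies: 2, 26, 29, 51, 68, 73
n = 73, so the median is the value in position (n+1)/2 = 37.
Position 37 falls at value 5.

5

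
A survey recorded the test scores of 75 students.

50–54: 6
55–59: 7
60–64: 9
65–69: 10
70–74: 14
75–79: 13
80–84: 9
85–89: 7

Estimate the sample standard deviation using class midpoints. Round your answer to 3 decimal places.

10.252

Midpoints: 52, 57, 62, 67, 72, 77, 82, 87
n = 75, Σfm = 5295, mean = 70.6000
Σfm² = 381605
Σf(m − x̄)² = Σfm² − (Σfm)²/n = 381605 − 5295²/75 = 7778.0000
Sample variance = 7778.0000 / 74 = 105.1081
Standard deviation = √105.1081 = 10.2522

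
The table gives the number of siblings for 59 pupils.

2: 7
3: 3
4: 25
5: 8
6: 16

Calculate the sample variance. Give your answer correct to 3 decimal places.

Values: 2, 3, 4, 5, 6
n = 59, Σfx = 259, mean = 4.3898
Σfx² = 1231
Σf(x − x̄)² = Σfx² − (Σfx)²/n = 1231 − 259²/59 = 94.0339
Sample variance = 94.0339 / 58 = 1.6213

1.621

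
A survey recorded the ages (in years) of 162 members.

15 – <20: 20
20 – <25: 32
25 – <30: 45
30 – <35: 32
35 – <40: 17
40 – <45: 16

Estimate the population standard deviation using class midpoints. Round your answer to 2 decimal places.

7.30

Midpoints: 17.5, 22.5, 27.5, 32.5, 37.5, 42.5
n = 162, Σfm = 4665, mean = 28.7963
Σfm² = 142962.5
Σf(m − x̄)² = Σfm² − (Σfm)²/n = 142962.5 − 4665²/162 = 8627.7778
Population variance = 8627.7778 / 162 = 53.2579
Standard deviation = √53.2579 = 7.2978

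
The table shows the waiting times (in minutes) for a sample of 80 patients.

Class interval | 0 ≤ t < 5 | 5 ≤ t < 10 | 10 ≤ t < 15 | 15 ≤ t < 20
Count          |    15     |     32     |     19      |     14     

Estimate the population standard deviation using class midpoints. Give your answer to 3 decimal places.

Midpoints: 2.5, 7.5, 12.5, 17.5
n = 80, Σfm = 760, mean = 9.5000
Σfm² = 9150
Σf(m − x̄)² = Σfm² − (Σfm)²/n = 9150 − 760²/80 = 1930.0000
Population variance = 1930.0000 / 80 = 24.1250
Standard deviation = √24.1250 = 4.9117

4.912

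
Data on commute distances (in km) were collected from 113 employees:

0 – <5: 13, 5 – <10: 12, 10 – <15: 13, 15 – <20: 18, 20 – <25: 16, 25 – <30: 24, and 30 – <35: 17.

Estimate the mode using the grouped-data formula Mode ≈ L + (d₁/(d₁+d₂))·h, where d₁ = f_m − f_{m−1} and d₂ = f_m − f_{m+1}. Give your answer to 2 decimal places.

27.67

Modal class: 25 – <30 (highest frequency 24).
d₁ = 24 − 16 = 8, d₂ = 24 − 17 = 7
Mode ≈ 25 + (8/(8+7)) × 5 = 25 + 2.6667 = 27.6667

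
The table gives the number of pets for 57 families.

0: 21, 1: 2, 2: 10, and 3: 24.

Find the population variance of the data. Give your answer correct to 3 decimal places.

1.807

Values: 0, 1, 2, 3
n = 57, Σfx = 94, mean = 1.6491
Σfx² = 258
Σf(x − x̄)² = Σfx² − (Σfx)²/n = 258 − 94²/57 = 102.9825
Population variance = 102.9825 / 57 = 1.8067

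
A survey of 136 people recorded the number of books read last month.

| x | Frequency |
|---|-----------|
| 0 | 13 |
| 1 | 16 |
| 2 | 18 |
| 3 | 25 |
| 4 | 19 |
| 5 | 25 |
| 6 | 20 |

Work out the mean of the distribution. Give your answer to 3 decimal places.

Values: 0, 1, 2, 3, 4, 5, 6
Σfx = 13×0 + 16×1 + 18×2 + 25×3 + 19×4 + 25×5 + 20×6 = 448
n = Σf = 136
Mean = 448 / 136 = 3.2941

3.294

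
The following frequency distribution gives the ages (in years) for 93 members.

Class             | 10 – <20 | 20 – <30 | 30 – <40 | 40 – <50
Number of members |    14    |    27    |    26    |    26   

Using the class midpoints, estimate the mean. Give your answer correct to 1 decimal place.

31.9

Midpoints: 15, 25, 35, 45
Σfm = 14×15 + 27×25 + 26×35 + 26×45 = 2965
n = Σf = 93
Mean = 2965 / 93 = 31.8817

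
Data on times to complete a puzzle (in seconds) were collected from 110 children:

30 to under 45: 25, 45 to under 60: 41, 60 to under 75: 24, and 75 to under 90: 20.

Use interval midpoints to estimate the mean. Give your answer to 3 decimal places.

57.818

Midpoints: 37.5, 52.5, 67.5, 82.5
Σfm = 25×37.5 + 41×52.5 + 24×67.5 + 20×82.5 = 6360
n = Σf = 110
Mean = 6360 / 110 = 57.8182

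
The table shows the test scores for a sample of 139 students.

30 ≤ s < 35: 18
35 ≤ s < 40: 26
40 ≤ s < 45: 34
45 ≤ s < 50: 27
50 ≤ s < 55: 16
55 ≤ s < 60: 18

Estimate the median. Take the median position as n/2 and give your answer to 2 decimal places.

Cumulative frequencies: 18, 44, 78, 105, 121, 139
n = 139; position = n/2 = 69.5.
This falls in the class 40 ≤ s < 45: L = 40, F = 44, f = 34, h = 5.
Median ≈ 40 + ((69.5 − 44) / 34) × 5 = 43.7500

43.75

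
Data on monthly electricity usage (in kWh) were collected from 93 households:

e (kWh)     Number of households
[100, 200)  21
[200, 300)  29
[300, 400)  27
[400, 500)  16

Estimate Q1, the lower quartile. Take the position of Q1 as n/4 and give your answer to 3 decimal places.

207.759

Cumulative frequencies: 21, 50, 77, 93
n = 93; position = n/4 = 23.25.
This falls in the class [200, 300): L = 200, F = 21, f = 29, h = 100.
Lower quartile ≈ 200 + ((23.25 − 21) / 29) × 100 = 207.7586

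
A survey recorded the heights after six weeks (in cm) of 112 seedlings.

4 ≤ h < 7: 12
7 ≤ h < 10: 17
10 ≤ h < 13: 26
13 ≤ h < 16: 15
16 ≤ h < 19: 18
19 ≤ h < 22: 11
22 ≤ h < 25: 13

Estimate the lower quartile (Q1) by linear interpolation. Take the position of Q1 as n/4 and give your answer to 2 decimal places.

Cumulative frequencies: 12, 29, 55, 70, 88, 99, 112
n = 112; position = n/4 = 28.
This falls in the class 7 ≤ h < 10: L = 7, F = 12, f = 17, h = 3.
Lower quartile ≈ 7 + ((28 − 12) / 17) × 3 = 9.8235

9.82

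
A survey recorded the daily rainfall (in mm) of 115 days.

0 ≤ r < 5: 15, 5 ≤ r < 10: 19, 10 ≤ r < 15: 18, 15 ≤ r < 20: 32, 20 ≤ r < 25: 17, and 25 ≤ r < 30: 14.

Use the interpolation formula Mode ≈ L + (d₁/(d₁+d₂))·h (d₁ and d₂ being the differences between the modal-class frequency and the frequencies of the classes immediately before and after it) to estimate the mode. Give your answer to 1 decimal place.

Modal class: 15 ≤ r < 20 (highest frequency 32).
d₁ = 32 − 18 = 14, d₂ = 32 − 17 = 15
Mode ≈ 15 + (14/(14+15)) × 5 = 15 + 2.4138 = 17.4138

17.4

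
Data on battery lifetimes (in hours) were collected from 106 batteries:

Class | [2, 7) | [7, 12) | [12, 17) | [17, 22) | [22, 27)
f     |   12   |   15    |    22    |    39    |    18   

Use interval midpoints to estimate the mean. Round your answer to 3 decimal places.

16.198

Midpoints: 4.5, 9.5, 14.5, 19.5, 24.5
Σfm = 12×4.5 + 15×9.5 + 22×14.5 + 39×19.5 + 18×24.5 = 1717
n = Σf = 106
Mean = 1717 / 106 = 16.1981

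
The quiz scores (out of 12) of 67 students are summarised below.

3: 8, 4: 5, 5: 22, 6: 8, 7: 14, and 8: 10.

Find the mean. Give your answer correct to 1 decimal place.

Values: 3, 4, 5, 6, 7, 8
Σfx = 8×3 + 5×4 + 22×5 + 8×6 + 14×7 + 10×8 = 380
n = Σf = 67
Mean = 380 / 67 = 5.6716

5.7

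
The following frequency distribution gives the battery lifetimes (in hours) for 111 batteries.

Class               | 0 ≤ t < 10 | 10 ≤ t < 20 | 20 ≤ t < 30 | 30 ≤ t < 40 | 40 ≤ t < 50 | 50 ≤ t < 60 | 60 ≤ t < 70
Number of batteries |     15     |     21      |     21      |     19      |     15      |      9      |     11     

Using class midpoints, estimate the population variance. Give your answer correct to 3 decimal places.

Midpoints: 5, 15, 25, 35, 45, 55, 65
n = 111, Σfm = 3465, mean = 31.2162
Σfm² = 145575
Σf(m − x̄)² = Σfm² − (Σfm)²/n = 145575 − 3465²/111 = 37410.8108
Population variance = 37410.8108 / 111 = 337.0343

337.034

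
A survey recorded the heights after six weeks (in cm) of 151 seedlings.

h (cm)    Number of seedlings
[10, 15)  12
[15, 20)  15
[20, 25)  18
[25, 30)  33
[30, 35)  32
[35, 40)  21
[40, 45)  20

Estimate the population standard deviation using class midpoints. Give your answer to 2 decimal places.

8.78

Midpoints: 12.5, 17.5, 22.5, 27.5, 32.5, 37.5, 42.5
n = 151, Σfm = 4402.5, mean = 29.1556
Σfm² = 139993.75
Σf(m − x̄)² = Σfm² − (Σfm)²/n = 139993.75 − 4402.5²/151 = 11636.0927
Population variance = 11636.0927 / 151 = 77.0602
Standard deviation = √77.0602 = 8.7784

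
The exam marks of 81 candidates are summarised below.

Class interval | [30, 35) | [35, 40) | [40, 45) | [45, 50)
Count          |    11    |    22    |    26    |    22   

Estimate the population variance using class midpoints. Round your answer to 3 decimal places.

25.316

Midpoints: 32.5, 37.5, 42.5, 47.5
n = 81, Σfm = 3332.5, mean = 41.1420
Σfm² = 139156.25
Σf(m − x̄)² = Σfm² − (Σfm)²/n = 139156.25 − 3332.5²/81 = 2050.6173
Population variance = 2050.6173 / 81 = 25.3163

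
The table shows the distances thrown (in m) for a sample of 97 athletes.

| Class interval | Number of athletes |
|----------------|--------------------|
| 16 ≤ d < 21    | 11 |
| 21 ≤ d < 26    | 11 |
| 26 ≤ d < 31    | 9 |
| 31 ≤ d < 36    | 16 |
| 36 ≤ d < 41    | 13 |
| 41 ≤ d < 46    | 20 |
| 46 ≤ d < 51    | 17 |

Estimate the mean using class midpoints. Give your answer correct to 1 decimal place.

Midpoints: 18.5, 23.5, 28.5, 33.5, 38.5, 43.5, 48.5
Σfm = 11×18.5 + 11×23.5 + 9×28.5 + 16×33.5 + 13×38.5 + 20×43.5 + 17×48.5 = 3449.5
n = Σf = 97
Mean = 3449.5 / 97 = 35.5619

35.6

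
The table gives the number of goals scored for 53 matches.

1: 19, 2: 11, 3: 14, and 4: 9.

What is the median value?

Cumulative frequencies: 19, 30, 44, 53
n = 53, so the median is the value in position (n+1)/2 = 27.
Position 27 falls at value 2.

2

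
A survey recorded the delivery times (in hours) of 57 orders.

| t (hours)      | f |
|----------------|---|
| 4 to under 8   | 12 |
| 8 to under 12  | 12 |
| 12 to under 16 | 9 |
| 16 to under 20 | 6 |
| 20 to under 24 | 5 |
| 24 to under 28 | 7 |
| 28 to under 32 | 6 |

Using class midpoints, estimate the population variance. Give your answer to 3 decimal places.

Midpoints: 6, 10, 14, 18, 22, 26, 30
n = 57, Σfm = 898, mean = 15.7544
Σfm² = 17892
Σf(m − x̄)² = Σfm² − (Σfm)²/n = 17892 − 898²/57 = 3744.5614
Population variance = 3744.5614 / 57 = 65.6941

65.694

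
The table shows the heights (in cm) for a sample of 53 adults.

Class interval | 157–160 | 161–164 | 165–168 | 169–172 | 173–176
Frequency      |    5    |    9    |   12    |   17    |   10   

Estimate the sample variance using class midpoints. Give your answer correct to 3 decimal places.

24.581

Midpoints: 158.5, 162.5, 166.5, 170.5, 174.5
n = 53, Σfm = 8896.5, mean = 167.8585
Σfm² = 1494631.25
Σf(m − x̄)² = Σfm² − (Σfm)²/n = 1494631.25 − 8896.5²/53 = 1278.1887
Sample variance = 1278.1887 / 52 = 24.5806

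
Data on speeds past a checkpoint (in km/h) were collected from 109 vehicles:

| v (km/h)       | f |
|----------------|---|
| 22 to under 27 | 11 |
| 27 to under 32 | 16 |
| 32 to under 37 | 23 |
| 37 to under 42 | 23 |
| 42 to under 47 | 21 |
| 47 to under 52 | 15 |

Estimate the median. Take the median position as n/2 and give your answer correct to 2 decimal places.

Cumulative frequencies: 11, 27, 50, 73, 94, 109
n = 109; position = n/2 = 54.5.
This falls in the class 37 to under 42: L = 37, F = 50, f = 23, h = 5.
Median ≈ 37 + ((54.5 − 50) / 23) × 5 = 37.9783

37.98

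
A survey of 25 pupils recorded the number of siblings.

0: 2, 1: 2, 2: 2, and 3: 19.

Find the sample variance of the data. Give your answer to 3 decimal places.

Values: 0, 1, 2, 3
n = 25, Σfx = 63, mean = 2.5200
Σfx² = 181
Σf(x − x̄)² = Σfx² − (Σfx)²/n = 181 − 63²/25 = 22.2400
Sample variance = 22.2400 / 24 = 0.9267

0.927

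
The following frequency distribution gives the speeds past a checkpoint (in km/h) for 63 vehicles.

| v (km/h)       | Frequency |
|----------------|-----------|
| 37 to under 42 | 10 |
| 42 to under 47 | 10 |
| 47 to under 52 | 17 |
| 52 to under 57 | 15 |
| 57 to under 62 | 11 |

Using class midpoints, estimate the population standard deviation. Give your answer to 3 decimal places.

Midpoints: 39.5, 44.5, 49.5, 54.5, 59.5
n = 63, Σfm = 3153.5, mean = 50.0556
Σfm² = 160555.75
Σf(m − x̄)² = Σfm² − (Σfm)²/n = 160555.75 − 3153.5²/63 = 2705.5556
Population variance = 2705.5556 / 63 = 42.9453
Standard deviation = √42.9453 = 6.5533

6.553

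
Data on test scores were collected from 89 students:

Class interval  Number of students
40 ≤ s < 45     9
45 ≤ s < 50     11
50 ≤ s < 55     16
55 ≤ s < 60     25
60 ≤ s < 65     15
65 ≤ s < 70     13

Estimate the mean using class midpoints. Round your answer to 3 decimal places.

Midpoints: 42.5, 47.5, 52.5, 57.5, 62.5, 67.5
Σfm = 9×42.5 + 11×47.5 + 16×52.5 + 25×57.5 + 15×62.5 + 13×67.5 = 4997.5
n = Σf = 89
Mean = 4997.5 / 89 = 56.1517

56.152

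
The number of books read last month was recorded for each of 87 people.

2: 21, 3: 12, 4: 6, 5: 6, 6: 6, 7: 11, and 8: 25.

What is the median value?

5

Cumulative frequencies: 21, 33, 39, 45, 51, 62, 87
n = 87, so the median is the value in position (n+1)/2 = 44.
Position 44 falls at value 5.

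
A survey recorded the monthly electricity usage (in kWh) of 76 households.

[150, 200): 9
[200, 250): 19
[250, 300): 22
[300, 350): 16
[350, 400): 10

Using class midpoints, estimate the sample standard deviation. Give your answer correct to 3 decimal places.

Midpoints: 175, 225, 275, 325, 375
n = 76, Σfm = 20850, mean = 274.3421
Σfm² = 5997500
Σf(m − x̄)² = Σfm² − (Σfm)²/n = 5997500 − 20850²/76 = 277467.1053
Sample variance = 277467.1053 / 75 = 3699.5614
Standard deviation = √3699.5614 = 60.8240

60.824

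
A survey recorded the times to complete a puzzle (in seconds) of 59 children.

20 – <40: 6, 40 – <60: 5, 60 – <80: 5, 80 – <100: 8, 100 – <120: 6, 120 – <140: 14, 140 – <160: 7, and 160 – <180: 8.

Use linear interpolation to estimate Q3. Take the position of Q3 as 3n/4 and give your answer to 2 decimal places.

140.71

Cumulative frequencies: 6, 11, 16, 24, 30, 44, 51, 59
n = 59; position = 3n/4 = 44.25.
This falls in the class 140 – <160: L = 140, F = 44, f = 7, h = 20.
Upper quartile ≈ 140 + ((44.25 − 44) / 7) × 20 = 140.7143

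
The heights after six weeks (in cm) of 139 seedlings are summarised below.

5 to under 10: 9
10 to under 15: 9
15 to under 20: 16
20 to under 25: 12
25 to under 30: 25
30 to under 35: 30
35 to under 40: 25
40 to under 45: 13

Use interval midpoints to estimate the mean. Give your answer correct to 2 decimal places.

Midpoints: 7.5, 12.5, 17.5, 22.5, 27.5, 32.5, 37.5, 42.5
Σfm = 9×7.5 + 9×12.5 + 16×17.5 + 12×22.5 + 25×27.5 + 30×32.5 + 25×37.5 + 13×42.5 = 3882.5
n = Σf = 139
Mean = 3882.5 / 139 = 27.9317

27.93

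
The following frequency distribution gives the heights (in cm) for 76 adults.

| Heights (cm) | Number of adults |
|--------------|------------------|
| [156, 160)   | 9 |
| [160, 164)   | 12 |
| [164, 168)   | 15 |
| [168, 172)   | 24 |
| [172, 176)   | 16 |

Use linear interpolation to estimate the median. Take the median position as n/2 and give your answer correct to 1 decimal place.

Cumulative frequencies: 9, 21, 36, 60, 76
n = 76; position = n/2 = 38.
This falls in the class [168, 172): L = 168, F = 36, f = 24, h = 4.
Median ≈ 168 + ((38 − 36) / 24) × 4 = 168.3333

168.3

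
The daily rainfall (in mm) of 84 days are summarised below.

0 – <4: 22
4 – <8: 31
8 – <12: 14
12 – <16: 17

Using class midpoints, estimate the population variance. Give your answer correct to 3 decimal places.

Midpoints: 2, 6, 10, 14
n = 84, Σfm = 608, mean = 7.2381
Σfm² = 5936
Σf(m − x̄)² = Σfm² − (Σfm)²/n = 5936 − 608²/84 = 1535.2381
Population variance = 1535.2381 / 84 = 18.2766

18.277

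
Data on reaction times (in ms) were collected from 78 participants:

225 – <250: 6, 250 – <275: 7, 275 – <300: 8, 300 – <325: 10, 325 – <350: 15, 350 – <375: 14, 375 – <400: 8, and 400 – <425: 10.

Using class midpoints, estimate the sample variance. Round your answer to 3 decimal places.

2722.798

Midpoints: 237.5, 262.5, 287.5, 312.5, 337.5, 362.5, 387.5, 412.5
n = 78, Σfm = 26050, mean = 333.9744
Σfm² = 8909687.5
Σf(m − x̄)² = Σfm² − (Σfm)²/n = 8909687.5 − 26050²/78 = 209655.4487
Sample variance = 209655.4487 / 77 = 2722.7980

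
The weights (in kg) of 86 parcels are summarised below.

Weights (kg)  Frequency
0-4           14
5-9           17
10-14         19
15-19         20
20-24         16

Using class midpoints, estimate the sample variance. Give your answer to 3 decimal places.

Midpoints: 2, 7, 12, 17, 22
n = 86, Σfm = 1067, mean = 12.4070
Σfm² = 17149
Σf(m − x̄)² = Σfm² − (Σfm)²/n = 17149 − 1067²/86 = 3910.7558
Sample variance = 3910.7558 / 85 = 46.0089

46.009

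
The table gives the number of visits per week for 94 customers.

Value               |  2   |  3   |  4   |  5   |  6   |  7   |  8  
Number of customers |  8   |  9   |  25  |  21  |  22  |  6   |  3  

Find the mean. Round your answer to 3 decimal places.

4.745

Values: 2, 3, 4, 5, 6, 7, 8
Σfx = 8×2 + 9×3 + 25×4 + 21×5 + 22×6 + 6×7 + 3×8 = 446
n = Σf = 94
Mean = 446 / 94 = 4.7447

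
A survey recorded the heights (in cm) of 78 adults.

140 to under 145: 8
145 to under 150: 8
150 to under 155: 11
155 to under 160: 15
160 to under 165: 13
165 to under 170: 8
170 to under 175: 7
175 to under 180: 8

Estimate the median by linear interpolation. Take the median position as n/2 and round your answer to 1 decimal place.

Cumulative frequencies: 8, 16, 27, 42, 55, 63, 70, 78
n = 78; position = n/2 = 39.
This falls in the class 155 to under 160: L = 155, F = 27, f = 15, h = 5.
Median ≈ 155 + ((39 − 27) / 15) × 5 = 159.0000

159.0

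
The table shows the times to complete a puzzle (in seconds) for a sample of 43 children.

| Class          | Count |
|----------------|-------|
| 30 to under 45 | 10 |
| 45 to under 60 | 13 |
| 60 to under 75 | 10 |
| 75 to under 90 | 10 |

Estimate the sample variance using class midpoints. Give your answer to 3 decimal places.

Midpoints: 37.5, 52.5, 67.5, 82.5
n = 43, Σfm = 2557.5, mean = 59.4767
Σfm² = 163518.75
Σf(m − x̄)² = Σfm² − (Σfm)²/n = 163518.75 − 2557.5²/43 = 11406.9767
Sample variance = 11406.9767 / 42 = 271.5947

271.595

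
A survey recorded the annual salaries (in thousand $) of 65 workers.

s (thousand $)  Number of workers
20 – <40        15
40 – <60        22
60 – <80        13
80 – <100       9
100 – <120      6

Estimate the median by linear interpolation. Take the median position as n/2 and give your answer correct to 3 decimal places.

55.909

Cumulative frequencies: 15, 37, 50, 59, 65
n = 65; position = n/2 = 32.5.
This falls in the class 40 – <60: L = 40, F = 15, f = 22, h = 20.
Median ≈ 40 + ((32.5 − 15) / 22) × 20 = 55.9091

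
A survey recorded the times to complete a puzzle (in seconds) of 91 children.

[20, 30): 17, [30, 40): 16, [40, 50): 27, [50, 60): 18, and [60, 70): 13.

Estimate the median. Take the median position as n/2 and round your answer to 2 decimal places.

44.63

Cumulative frequencies: 17, 33, 60, 78, 91
n = 91; position = n/2 = 45.5.
This falls in the class [40, 50): L = 40, F = 33, f = 27, h = 10.
Median ≈ 40 + ((45.5 − 33) / 27) × 10 = 44.6296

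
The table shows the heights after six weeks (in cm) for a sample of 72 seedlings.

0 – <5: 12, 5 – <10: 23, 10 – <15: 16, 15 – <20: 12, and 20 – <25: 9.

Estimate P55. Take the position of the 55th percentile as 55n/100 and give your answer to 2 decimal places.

11.44

Cumulative frequencies: 12, 35, 51, 63, 72
n = 72; position = 55n/100 = 39.6.
This falls in the class 10 – <15: L = 10, F = 35, f = 16, h = 5.
55th percentile ≈ 10 + ((39.6 − 35) / 16) × 5 = 11.4375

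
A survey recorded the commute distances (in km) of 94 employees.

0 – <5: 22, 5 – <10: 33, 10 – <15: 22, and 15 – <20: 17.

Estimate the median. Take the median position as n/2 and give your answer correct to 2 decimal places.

Cumulative frequencies: 22, 55, 77, 94
n = 94; position = n/2 = 47.
This falls in the class 5 – <10: L = 5, F = 22, f = 33, h = 5.
Median ≈ 5 + ((47 − 22) / 33) × 5 = 8.7879

8.79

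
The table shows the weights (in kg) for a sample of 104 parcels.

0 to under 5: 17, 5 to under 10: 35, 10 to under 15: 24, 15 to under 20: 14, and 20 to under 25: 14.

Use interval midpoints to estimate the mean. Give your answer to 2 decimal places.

Midpoints: 2.5, 7.5, 12.5, 17.5, 22.5
Σfm = 17×2.5 + 35×7.5 + 24×12.5 + 14×17.5 + 14×22.5 = 1165
n = Σf = 104
Mean = 1165 / 104 = 11.2019

11.20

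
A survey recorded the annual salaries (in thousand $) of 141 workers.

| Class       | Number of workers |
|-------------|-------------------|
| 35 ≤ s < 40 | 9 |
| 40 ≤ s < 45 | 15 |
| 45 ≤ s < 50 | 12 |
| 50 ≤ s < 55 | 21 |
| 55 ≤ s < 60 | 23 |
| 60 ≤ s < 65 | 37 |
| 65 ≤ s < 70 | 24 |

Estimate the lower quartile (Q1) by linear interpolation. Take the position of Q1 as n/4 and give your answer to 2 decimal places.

Cumulative frequencies: 9, 24, 36, 57, 80, 117, 141
n = 141; position = n/4 = 35.25.
This falls in the class 45 ≤ s < 50: L = 45, F = 24, f = 12, h = 5.
Lower quartile ≈ 45 + ((35.25 − 24) / 12) × 5 = 49.6875

49.69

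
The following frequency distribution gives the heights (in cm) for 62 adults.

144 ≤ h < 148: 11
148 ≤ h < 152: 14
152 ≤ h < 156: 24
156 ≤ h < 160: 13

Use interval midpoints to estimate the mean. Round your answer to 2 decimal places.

152.52

Midpoints: 146, 150, 154, 158
Σfm = 11×146 + 14×150 + 24×154 + 13×158 = 9456
n = Σf = 62
Mean = 9456 / 62 = 152.5161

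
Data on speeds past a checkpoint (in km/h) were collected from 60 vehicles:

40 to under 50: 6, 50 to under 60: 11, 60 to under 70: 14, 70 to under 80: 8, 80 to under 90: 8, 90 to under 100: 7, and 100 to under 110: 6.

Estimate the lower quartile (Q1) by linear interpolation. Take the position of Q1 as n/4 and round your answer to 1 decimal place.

58.2

Cumulative frequencies: 6, 17, 31, 39, 47, 54, 60
n = 60; position = n/4 = 15.
This falls in the class 50 to under 60: L = 50, F = 6, f = 11, h = 10.
Lower quartile ≈ 50 + ((15 − 6) / 11) × 10 = 58.1818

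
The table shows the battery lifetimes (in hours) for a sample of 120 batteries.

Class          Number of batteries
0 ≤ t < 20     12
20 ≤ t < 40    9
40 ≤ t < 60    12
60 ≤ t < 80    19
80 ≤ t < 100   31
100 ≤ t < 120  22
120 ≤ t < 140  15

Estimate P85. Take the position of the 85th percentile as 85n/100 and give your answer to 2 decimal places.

Cumulative frequencies: 12, 21, 33, 52, 83, 105, 120
n = 120; position = 85n/100 = 102.
This falls in the class 100 ≤ t < 120: L = 100, F = 83, f = 22, h = 20.
85th percentile ≈ 100 + ((102 − 83) / 22) × 20 = 117.2727

117.27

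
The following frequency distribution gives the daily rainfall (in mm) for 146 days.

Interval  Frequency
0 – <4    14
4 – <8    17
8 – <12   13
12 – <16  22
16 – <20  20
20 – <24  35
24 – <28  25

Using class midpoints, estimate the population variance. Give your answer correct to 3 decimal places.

Midpoints: 2, 6, 10, 14, 18, 22, 26
n = 146, Σfm = 2348, mean = 16.0822
Σfm² = 46600
Σf(m − x̄)² = Σfm² − (Σfm)²/n = 46600 − 2348²/146 = 8839.0137
Population variance = 8839.0137 / 146 = 60.5412

60.541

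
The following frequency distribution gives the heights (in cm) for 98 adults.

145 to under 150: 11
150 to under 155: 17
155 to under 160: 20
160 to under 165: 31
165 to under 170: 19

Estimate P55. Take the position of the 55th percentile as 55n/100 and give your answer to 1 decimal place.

Cumulative frequencies: 11, 28, 48, 79, 98
n = 98; position = 55n/100 = 53.9.
This falls in the class 160 to under 165: L = 160, F = 48, f = 31, h = 5.
55th percentile ≈ 160 + ((53.9 − 48) / 31) × 5 = 160.9516

161.0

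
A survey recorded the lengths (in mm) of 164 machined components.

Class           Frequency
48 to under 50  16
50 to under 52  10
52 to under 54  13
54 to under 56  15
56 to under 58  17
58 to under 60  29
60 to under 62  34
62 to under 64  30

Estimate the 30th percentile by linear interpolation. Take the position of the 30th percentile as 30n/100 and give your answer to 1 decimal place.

55.4

Cumulative frequencies: 16, 26, 39, 54, 71, 100, 134, 164
n = 164; position = 30n/100 = 49.2.
This falls in the class 54 to under 56: L = 54, F = 39, f = 15, h = 2.
30th percentile ≈ 54 + ((49.2 − 39) / 15) × 2 = 55.3600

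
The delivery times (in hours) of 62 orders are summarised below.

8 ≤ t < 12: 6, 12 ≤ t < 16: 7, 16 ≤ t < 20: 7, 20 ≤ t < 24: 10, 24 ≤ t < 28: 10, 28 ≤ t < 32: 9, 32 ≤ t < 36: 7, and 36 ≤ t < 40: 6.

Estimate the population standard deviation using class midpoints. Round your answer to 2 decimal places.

8.43

Midpoints: 10, 14, 18, 22, 26, 30, 34, 38
n = 62, Σfm = 1500, mean = 24.1935
Σfm² = 40696
Σf(m − x̄)² = Σfm² − (Σfm)²/n = 40696 − 1500²/62 = 4405.6774
Population variance = 4405.6774 / 62 = 71.0593
Standard deviation = √71.0593 = 8.4297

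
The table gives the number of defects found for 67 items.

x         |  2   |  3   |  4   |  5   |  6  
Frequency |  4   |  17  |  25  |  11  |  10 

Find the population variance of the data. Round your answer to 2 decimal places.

Values: 2, 3, 4, 5, 6
n = 67, Σfx = 274, mean = 4.0896
Σfx² = 1204
Σf(x − x̄)² = Σfx² − (Σfx)²/n = 1204 − 274²/67 = 83.4627
Population variance = 83.4627 / 67 = 1.2457

1.25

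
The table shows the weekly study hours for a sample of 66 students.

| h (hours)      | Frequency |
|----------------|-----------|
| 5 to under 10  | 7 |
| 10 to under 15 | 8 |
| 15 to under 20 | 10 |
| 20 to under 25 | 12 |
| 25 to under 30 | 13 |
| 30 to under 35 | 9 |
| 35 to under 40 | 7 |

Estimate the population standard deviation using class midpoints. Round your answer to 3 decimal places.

9.058

Midpoints: 7.5, 12.5, 17.5, 22.5, 27.5, 32.5, 37.5
n = 66, Σfm = 1510, mean = 22.8788
Σfm² = 39962.5
Σf(m − x̄)² = Σfm² − (Σfm)²/n = 39962.5 − 1510²/66 = 5415.5303
Population variance = 5415.5303 / 66 = 82.0535
Standard deviation = √82.0535 = 9.0583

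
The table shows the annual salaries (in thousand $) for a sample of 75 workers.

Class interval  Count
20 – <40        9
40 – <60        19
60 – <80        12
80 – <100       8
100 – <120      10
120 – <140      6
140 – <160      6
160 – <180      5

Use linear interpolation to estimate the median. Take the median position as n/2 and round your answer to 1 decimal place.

75.8

Cumulative frequencies: 9, 28, 40, 48, 58, 64, 70, 75
n = 75; position = n/2 = 37.5.
This falls in the class 60 – <80: L = 60, F = 28, f = 12, h = 20.
Median ≈ 60 + ((37.5 − 28) / 12) × 20 = 75.8333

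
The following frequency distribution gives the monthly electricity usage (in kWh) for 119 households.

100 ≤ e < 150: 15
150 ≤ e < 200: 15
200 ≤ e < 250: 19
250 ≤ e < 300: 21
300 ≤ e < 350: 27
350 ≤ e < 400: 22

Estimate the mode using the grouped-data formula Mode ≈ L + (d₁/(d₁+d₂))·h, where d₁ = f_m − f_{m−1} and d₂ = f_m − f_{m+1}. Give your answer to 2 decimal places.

327.27

Modal class: 300 ≤ e < 350 (highest frequency 27).
d₁ = 27 − 21 = 6, d₂ = 27 − 22 = 5
Mode ≈ 300 + (6/(6+5)) × 50 = 300 + 27.2727 = 327.2727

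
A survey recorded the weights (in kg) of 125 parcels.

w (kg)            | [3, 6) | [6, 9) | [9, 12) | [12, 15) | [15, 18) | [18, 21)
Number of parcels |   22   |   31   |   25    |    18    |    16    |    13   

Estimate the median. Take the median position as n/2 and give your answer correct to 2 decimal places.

10.14

Cumulative frequencies: 22, 53, 78, 96, 112, 125
n = 125; position = n/2 = 62.5.
This falls in the class [9, 12): L = 9, F = 53, f = 25, h = 3.
Median ≈ 9 + ((62.5 − 53) / 25) × 3 = 10.1400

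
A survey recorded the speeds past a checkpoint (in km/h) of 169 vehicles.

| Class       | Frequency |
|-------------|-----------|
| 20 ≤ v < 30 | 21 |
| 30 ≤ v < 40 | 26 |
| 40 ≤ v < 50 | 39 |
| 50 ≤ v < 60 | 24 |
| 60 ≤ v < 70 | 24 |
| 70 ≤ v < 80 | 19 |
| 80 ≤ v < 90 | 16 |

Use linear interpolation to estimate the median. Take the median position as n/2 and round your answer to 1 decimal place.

49.6

Cumulative frequencies: 21, 47, 86, 110, 134, 153, 169
n = 169; position = n/2 = 84.5.
This falls in the class 40 ≤ v < 50: L = 40, F = 47, f = 39, h = 10.
Median ≈ 40 + ((84.5 − 47) / 39) × 10 = 49.6154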